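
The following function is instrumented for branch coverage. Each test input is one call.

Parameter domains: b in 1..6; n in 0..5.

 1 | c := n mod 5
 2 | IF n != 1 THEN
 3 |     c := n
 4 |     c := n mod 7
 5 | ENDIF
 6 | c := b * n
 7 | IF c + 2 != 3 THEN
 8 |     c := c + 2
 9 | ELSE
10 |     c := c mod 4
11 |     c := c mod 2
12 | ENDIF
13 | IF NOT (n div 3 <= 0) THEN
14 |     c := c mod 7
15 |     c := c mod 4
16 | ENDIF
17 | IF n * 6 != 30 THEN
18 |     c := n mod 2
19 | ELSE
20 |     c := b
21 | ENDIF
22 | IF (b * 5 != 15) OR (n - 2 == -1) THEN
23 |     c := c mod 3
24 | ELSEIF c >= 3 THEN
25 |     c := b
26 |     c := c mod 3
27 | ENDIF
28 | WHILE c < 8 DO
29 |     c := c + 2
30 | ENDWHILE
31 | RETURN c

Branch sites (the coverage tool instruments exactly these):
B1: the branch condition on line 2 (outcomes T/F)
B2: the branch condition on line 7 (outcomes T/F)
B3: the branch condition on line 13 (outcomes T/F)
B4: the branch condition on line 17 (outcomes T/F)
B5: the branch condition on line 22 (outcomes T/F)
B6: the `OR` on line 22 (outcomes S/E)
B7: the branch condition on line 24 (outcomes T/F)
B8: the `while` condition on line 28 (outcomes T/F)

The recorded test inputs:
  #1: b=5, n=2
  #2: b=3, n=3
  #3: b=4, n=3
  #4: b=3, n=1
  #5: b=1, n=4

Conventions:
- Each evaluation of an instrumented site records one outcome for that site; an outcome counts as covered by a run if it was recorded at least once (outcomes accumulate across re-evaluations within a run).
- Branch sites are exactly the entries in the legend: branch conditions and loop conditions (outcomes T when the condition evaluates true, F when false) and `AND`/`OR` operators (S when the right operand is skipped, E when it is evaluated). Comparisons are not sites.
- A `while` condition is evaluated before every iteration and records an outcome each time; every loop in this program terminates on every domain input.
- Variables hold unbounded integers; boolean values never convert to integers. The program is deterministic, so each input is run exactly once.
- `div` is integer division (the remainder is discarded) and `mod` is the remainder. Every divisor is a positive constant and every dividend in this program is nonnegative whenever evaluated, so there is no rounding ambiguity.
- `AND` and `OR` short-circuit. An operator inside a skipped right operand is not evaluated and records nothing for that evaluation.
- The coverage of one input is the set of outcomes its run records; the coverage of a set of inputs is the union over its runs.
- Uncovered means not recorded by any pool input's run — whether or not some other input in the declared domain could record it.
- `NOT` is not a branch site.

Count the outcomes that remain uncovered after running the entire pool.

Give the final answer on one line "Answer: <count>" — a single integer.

input #1 (b=5, n=2): events B1->T, B2->T, B3->F, B4->T, B6->S, B5->T, B8->T, B8->T, B8->T, B8->T, B8->F; covers B1=T, B2=T, B3=F, B4=T, B5=T, B6=S, B8=T, B8=F
input #2 (b=3, n=3): events B1->T, B2->T, B3->T, B4->T, B6->E, B5->F, B7->F, B8->T, B8->T, B8->T, B8->T, B8->F; covers B1=T, B2=T, B3=T, B4=T, B5=F, B6=E, B7=F, B8=T, B8=F
input #3 (b=4, n=3): events B1->T, B2->T, B3->T, B4->T, B6->S, B5->T, B8->T, B8->T, B8->T, B8->T, B8->F; covers B1=T, B2=T, B3=T, B4=T, B5=T, B6=S, B8=T, B8=F
input #4 (b=3, n=1): events B1->F, B2->T, B3->F, B4->T, B6->E, B5->T, B8->T, B8->T, B8->T, B8->T, B8->F; covers B1=F, B2=T, B3=F, B4=T, B5=T, B6=E, B8=T, B8=F
input #5 (b=1, n=4): events B1->T, B2->T, B3->T, B4->T, B6->S, B5->T, B8->T, B8->T, B8->T, B8->T, B8->F; covers B1=T, B2=T, B3=T, B4=T, B5=T, B6=S, B8=T, B8=F
union over the pool: B1=T, B1=F, B2=T, B3=T, B3=F, B4=T, B5=T, B5=F, B6=S, B6=E, B7=F, B8=T, B8=F
uncovered (3 of 16): B2=F, B4=F, B7=T

Answer: 3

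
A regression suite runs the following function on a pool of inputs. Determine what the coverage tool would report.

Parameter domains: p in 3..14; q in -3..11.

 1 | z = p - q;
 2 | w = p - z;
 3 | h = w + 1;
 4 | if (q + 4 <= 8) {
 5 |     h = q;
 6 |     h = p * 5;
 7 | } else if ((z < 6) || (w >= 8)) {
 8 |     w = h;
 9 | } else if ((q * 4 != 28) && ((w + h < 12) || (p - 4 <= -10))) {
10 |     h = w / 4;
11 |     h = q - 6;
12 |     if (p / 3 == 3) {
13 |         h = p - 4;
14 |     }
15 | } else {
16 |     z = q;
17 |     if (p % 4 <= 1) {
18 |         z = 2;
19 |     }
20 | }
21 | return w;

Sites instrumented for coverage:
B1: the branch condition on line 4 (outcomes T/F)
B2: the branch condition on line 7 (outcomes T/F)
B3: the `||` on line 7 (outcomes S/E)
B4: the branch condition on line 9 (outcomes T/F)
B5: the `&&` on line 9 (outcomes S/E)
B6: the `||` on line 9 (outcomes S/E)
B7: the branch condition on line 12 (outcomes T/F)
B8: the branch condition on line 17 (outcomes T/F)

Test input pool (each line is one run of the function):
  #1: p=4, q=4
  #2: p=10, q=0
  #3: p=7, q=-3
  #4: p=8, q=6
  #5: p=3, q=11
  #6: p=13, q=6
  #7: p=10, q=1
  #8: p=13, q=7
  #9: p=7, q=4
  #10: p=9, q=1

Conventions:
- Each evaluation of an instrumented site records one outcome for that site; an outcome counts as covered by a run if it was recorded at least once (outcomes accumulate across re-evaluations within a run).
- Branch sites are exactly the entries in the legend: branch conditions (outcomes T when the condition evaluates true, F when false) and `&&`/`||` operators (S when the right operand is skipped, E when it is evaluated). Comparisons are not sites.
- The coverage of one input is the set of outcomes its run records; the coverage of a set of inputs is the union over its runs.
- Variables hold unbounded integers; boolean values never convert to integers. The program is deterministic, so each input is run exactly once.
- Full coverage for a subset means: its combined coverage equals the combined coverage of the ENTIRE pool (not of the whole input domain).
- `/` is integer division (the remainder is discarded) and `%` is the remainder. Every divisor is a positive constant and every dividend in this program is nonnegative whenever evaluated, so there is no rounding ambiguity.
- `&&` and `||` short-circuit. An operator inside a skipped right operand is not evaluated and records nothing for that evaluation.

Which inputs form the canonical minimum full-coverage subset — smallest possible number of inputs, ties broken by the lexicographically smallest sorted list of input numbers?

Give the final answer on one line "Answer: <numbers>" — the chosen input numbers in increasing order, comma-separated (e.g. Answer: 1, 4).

#1 (p=4, q=4) -> covered: B1=T
#2 (p=10, q=0) -> covered: B1=T
#3 (p=7, q=-3) -> covered: B1=T
#4 (p=8, q=6) -> covered: B1=F, B2=T, B3=S
#5 (p=3, q=11) -> covered: B1=F, B2=T, B3=S
#6 (p=13, q=6) -> covered: B1=F, B2=F, B3=E, B4=F, B5=E, B6=E, B8=T
#7 (p=10, q=1) -> covered: B1=T
#8 (p=13, q=7) -> covered: B1=F, B2=F, B3=E, B4=F, B5=S, B8=T
#9 (p=7, q=4) -> covered: B1=T
#10 (p=9, q=1) -> covered: B1=T
together the pool reaches 11 outcomes: B1=T, B1=F, B2=T, B2=F, B3=S, B3=E, B4=F, B5=S, B5=E, B6=E, B8=T
size 1 is not enough: best union over all size-1 subsets is 7/11
size 2 is not enough: best union over all size-2 subsets is 9/11
size 3 is not enough: best union over all size-3 subsets is 10/11
at size 4, {1, 4, 6, 8} reaches all 11 outcomes; every lexicographically earlier size-4 subset fails

Answer: 1, 4, 6, 8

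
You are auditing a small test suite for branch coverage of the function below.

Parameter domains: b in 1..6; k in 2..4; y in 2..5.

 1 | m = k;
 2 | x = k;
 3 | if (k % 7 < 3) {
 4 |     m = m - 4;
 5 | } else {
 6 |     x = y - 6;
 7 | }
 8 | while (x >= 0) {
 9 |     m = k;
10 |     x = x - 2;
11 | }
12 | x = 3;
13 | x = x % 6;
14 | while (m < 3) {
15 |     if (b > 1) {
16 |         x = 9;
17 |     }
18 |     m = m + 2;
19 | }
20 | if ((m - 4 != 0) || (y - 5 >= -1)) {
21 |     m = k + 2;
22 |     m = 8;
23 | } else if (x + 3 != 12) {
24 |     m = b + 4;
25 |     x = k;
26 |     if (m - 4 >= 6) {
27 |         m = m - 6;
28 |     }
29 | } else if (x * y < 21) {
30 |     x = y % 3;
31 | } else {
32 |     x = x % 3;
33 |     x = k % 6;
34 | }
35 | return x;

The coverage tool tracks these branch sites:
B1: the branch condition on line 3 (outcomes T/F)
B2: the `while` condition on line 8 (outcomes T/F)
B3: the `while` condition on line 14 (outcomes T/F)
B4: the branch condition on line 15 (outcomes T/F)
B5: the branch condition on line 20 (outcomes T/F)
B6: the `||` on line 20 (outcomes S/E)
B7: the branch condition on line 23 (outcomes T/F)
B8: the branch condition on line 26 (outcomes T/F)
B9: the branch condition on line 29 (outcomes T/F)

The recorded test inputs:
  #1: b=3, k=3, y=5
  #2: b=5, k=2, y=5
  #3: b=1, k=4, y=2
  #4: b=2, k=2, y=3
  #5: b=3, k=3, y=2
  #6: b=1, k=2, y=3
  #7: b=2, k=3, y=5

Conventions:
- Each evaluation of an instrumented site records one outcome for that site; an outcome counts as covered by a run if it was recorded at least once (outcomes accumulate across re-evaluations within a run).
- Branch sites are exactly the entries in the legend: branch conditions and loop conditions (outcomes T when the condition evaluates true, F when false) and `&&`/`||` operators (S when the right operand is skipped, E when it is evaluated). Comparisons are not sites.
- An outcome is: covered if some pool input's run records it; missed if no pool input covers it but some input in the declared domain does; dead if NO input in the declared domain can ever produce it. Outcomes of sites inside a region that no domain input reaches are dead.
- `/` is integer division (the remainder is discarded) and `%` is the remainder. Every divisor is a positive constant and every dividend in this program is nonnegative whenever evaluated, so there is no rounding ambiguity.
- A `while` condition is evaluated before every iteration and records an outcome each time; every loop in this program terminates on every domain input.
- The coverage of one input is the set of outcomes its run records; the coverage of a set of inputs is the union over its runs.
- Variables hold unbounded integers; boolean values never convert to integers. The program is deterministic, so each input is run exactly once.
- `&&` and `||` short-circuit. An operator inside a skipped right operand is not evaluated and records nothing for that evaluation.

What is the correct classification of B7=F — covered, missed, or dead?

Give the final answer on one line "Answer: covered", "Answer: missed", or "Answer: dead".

B7=F is recorded by pool input(s) 4 -> covered

Answer: covered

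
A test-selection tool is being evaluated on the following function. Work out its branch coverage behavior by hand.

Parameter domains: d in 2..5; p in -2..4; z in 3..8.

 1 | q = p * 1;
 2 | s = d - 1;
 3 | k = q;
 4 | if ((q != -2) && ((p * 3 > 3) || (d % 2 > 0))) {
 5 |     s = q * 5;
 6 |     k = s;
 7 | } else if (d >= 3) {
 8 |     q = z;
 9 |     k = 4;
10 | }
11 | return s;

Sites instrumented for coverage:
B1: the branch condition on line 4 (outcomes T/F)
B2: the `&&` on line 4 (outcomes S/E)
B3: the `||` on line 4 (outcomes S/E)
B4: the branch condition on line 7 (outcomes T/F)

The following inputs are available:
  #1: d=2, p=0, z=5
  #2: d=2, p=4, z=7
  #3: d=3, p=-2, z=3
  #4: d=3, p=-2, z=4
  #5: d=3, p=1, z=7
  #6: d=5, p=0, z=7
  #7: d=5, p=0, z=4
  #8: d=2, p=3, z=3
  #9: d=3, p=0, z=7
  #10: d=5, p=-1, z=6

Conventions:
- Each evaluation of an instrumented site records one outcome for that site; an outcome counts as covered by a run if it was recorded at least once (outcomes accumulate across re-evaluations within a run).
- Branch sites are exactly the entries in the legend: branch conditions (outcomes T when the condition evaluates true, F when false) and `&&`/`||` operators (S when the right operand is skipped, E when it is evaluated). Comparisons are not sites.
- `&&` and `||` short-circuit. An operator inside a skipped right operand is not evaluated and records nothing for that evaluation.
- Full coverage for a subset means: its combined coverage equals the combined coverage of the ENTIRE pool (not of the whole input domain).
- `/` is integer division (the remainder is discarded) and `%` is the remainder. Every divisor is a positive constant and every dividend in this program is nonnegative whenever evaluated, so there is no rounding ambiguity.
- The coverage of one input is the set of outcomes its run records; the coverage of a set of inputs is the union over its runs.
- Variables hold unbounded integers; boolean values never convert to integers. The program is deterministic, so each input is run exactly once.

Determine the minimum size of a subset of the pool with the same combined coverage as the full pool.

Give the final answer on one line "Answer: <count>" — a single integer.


test 1 (d=2, p=0, z=5) fires B2->E, B3->E, B1->F, B4->F; hits B1=F, B2=E, B3=E, B4=F
test 2 (d=2, p=4, z=7) fires B2->E, B3->S, B1->T; hits B1=T, B2=E, B3=S
test 3 (d=3, p=-2, z=3) fires B2->S, B1->F, B4->T; hits B1=F, B2=S, B4=T
test 4 (d=3, p=-2, z=4) fires B2->S, B1->F, B4->T; hits B1=F, B2=S, B4=T
test 5 (d=3, p=1, z=7) fires B2->E, B3->E, B1->T; hits B1=T, B2=E, B3=E
test 6 (d=5, p=0, z=7) fires B2->E, B3->E, B1->T; hits B1=T, B2=E, B3=E
test 7 (d=5, p=0, z=4) fires B2->E, B3->E, B1->T; hits B1=T, B2=E, B3=E
test 8 (d=2, p=3, z=3) fires B2->E, B3->S, B1->T; hits B1=T, B2=E, B3=S
test 9 (d=3, p=0, z=7) fires B2->E, B3->E, B1->T; hits B1=T, B2=E, B3=E
test 10 (d=5, p=-1, z=6) fires B2->E, B3->E, B1->T; hits B1=T, B2=E, B3=E
pool-wide coverage (8 outcomes): B1=T, B1=F, B2=S, B2=E, B3=S, B3=E, B4=T, B4=F
size 1 is not enough: best union over all size-1 subsets is 4/8
size 2 is not enough: best union over all size-2 subsets is 6/8
size 3: inputs {1, 2, 3} cover all 8 outcomes, and no lexicographically smaller subset of this size does
Answer: 3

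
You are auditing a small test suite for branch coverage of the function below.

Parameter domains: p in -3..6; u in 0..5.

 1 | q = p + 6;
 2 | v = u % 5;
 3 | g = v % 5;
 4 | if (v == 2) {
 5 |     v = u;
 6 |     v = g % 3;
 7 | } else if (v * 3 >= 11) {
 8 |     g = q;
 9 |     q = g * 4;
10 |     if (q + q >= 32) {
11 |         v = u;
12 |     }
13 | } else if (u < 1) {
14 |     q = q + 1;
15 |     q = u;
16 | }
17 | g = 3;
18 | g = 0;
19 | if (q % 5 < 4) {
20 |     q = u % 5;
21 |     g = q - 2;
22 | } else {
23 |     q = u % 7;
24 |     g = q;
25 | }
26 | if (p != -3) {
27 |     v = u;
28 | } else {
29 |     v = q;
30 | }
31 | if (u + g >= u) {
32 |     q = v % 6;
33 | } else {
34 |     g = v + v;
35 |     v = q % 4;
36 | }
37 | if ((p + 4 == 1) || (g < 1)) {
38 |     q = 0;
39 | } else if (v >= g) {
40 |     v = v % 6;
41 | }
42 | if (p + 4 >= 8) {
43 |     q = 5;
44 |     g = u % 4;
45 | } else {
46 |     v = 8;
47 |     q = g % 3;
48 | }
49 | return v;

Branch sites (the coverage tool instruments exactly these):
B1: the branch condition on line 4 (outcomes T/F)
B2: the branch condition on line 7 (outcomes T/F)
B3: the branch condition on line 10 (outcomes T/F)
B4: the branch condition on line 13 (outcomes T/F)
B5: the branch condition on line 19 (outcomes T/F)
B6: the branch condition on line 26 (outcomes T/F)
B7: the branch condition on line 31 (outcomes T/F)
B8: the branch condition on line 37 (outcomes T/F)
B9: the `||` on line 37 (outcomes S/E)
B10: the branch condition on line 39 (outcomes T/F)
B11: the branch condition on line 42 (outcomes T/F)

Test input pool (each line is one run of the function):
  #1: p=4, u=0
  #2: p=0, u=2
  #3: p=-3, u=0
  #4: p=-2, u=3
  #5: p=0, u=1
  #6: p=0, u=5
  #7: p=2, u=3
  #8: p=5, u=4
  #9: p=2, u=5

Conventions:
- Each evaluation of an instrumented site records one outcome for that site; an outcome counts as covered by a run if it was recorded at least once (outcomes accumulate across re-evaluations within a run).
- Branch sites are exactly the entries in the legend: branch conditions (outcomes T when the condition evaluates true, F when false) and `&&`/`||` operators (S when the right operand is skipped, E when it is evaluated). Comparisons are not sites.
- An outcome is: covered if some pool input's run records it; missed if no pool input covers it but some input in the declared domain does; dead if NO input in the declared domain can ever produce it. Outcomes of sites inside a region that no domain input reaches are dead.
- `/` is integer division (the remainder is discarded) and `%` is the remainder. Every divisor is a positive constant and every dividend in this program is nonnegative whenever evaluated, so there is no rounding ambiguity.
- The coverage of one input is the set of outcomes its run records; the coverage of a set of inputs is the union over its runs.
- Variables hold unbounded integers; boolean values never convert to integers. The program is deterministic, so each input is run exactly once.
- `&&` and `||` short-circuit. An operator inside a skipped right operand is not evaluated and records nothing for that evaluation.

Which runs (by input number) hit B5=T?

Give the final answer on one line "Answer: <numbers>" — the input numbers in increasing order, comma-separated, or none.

input #1 (p=4, u=0): hits B5=T
input #2 (p=0, u=2): hits B5=T
input #3 (p=-3, u=0): hits B5=T
input #4 (p=-2, u=3): never hits B5=T
input #5 (p=0, u=1): hits B5=T
input #6 (p=0, u=5): hits B5=T
input #7 (p=2, u=3): hits B5=T
input #8 (p=5, u=4): never hits B5=T
input #9 (p=2, u=5): hits B5=T

Answer: 1, 2, 3, 5, 6, 7, 9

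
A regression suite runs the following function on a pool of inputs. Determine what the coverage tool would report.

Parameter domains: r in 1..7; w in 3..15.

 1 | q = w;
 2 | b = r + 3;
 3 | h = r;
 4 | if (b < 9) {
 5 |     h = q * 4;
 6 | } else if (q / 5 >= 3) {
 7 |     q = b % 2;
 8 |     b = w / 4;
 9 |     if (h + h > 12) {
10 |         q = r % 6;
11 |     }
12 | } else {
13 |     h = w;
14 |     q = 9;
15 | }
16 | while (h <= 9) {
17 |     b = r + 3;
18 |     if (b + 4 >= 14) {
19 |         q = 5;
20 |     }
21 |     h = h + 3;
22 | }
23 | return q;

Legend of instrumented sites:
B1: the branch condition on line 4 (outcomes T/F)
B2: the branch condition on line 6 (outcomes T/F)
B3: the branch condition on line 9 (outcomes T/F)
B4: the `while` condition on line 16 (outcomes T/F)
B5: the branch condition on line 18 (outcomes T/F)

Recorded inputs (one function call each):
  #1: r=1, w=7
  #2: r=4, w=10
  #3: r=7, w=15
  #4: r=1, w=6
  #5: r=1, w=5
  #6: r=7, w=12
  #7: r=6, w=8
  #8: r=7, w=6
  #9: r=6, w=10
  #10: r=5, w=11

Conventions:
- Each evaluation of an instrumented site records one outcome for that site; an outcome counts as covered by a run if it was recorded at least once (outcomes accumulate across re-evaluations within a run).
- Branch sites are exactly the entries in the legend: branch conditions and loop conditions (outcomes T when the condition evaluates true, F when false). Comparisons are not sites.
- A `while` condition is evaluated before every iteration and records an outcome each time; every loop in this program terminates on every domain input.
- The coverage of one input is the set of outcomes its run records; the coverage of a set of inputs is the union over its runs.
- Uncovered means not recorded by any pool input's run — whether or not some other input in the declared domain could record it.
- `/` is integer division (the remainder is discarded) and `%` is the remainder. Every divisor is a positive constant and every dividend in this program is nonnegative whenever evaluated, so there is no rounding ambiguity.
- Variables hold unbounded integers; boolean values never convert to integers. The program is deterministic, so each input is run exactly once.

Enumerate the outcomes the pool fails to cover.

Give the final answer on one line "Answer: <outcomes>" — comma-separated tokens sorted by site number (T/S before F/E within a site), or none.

run #1 (r=1, w=7) runs B1->T, B4->F; records B1=T, B4=F
run #2 (r=4, w=10) runs B1->T, B4->F; records B1=T, B4=F
run #3 (r=7, w=15) runs B1->F, B2->T, B3->T, B4->T, B5->T, B4->F; records B1=F, B2=T, B3=T, B4=T, B4=F, B5=T
run #4 (r=1, w=6) runs B1->T, B4->F; records B1=T, B4=F
run #5 (r=1, w=5) runs B1->T, B4->F; records B1=T, B4=F
run #6 (r=7, w=12) runs B1->F, B2->F, B4->F; records B1=F, B2=F, B4=F
run #7 (r=6, w=8) runs B1->F, B2->F, B4->T, B5->F, B4->F; records B1=F, B2=F, B4=T, B4=F, B5=F
run #8 (r=7, w=6) runs B1->F, B2->F, B4->T, B5->T, B4->T, B5->T, B4->F; records B1=F, B2=F, B4=T, B4=F, B5=T
run #9 (r=6, w=10) runs B1->F, B2->F, B4->F; records B1=F, B2=F, B4=F
run #10 (r=5, w=11) runs B1->T, B4->F; records B1=T, B4=F
union over the pool: B1=T, B1=F, B2=T, B2=F, B3=T, B4=T, B4=F, B5=T, B5=F
uncovered (1 of 10): B3=F

Answer: B3=F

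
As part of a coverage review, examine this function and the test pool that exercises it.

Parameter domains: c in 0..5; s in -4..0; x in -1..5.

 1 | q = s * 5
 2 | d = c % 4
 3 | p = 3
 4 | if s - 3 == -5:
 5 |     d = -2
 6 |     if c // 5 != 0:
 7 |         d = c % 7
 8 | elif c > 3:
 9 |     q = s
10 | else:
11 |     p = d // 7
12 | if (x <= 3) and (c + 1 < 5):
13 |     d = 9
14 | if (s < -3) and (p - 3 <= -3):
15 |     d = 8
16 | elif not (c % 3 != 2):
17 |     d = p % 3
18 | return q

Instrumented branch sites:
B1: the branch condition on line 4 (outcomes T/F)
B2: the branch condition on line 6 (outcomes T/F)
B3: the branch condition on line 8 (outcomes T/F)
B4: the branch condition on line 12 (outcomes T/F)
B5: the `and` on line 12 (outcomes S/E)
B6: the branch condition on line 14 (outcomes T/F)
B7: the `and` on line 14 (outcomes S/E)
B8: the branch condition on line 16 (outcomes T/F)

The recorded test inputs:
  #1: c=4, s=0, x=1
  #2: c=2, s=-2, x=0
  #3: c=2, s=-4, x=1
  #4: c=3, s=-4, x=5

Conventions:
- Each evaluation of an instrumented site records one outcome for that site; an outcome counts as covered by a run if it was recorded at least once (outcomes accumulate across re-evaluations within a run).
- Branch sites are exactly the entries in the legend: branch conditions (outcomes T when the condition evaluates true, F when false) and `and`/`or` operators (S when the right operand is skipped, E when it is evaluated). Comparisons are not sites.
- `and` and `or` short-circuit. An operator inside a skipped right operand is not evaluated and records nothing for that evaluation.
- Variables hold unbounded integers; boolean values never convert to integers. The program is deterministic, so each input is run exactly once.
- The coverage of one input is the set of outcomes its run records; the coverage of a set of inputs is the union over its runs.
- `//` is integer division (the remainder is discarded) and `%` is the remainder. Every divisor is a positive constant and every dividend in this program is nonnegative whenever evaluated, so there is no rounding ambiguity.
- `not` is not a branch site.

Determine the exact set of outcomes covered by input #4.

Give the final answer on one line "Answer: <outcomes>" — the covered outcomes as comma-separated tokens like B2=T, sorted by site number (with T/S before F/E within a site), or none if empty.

Event log for input #4 (c=3, s=-4, x=5):
  B1->F, B3->F, B5->S, B4->F, B7->E, B6->T
deduplicating events, the covered set is: B1=F, B3=F, B4=F, B5=S, B6=T, B7=E

Answer: B1=F, B3=F, B4=F, B5=S, B6=T, B7=E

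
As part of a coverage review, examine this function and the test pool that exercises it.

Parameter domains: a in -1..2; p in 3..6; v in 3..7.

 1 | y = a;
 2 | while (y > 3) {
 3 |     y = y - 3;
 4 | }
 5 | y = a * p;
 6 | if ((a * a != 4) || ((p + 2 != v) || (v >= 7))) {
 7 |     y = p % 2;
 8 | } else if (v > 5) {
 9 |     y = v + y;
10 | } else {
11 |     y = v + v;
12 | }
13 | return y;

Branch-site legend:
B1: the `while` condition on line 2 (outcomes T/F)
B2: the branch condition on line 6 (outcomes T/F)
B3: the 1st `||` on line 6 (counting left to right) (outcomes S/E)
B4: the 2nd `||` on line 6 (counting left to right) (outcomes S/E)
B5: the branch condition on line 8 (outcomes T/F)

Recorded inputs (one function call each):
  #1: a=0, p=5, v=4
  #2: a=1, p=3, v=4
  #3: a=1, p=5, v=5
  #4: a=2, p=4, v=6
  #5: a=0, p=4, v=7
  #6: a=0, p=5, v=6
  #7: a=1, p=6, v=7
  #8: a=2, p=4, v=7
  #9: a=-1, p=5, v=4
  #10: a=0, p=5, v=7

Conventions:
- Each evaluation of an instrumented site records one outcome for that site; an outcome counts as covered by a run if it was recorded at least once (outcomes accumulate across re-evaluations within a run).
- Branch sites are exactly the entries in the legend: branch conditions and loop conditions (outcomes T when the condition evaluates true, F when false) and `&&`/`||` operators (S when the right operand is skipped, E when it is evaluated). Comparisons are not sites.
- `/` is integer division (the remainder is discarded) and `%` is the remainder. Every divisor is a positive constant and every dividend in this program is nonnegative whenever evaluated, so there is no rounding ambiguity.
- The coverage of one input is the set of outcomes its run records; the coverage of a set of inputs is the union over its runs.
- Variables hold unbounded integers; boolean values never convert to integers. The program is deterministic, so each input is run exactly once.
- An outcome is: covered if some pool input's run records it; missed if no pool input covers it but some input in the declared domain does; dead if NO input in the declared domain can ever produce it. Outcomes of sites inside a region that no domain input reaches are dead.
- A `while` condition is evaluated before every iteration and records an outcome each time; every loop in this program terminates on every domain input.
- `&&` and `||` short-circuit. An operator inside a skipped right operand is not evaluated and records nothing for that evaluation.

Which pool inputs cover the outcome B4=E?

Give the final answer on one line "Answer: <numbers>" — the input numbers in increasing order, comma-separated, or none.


input #1 (a=0, p=5, v=4): does not produce B4=E
input #2 (a=1, p=3, v=4): does not produce B4=E
input #3 (a=1, p=5, v=5): does not produce B4=E
input #4 (a=2, p=4, v=6): produces B4=E
input #5 (a=0, p=4, v=7): does not produce B4=E
input #6 (a=0, p=5, v=6): does not produce B4=E
input #7 (a=1, p=6, v=7): does not produce B4=E
input #8 (a=2, p=4, v=7): does not produce B4=E
input #9 (a=-1, p=5, v=4): does not produce B4=E
input #10 (a=0, p=5, v=7): does not produce B4=E
Answer: 4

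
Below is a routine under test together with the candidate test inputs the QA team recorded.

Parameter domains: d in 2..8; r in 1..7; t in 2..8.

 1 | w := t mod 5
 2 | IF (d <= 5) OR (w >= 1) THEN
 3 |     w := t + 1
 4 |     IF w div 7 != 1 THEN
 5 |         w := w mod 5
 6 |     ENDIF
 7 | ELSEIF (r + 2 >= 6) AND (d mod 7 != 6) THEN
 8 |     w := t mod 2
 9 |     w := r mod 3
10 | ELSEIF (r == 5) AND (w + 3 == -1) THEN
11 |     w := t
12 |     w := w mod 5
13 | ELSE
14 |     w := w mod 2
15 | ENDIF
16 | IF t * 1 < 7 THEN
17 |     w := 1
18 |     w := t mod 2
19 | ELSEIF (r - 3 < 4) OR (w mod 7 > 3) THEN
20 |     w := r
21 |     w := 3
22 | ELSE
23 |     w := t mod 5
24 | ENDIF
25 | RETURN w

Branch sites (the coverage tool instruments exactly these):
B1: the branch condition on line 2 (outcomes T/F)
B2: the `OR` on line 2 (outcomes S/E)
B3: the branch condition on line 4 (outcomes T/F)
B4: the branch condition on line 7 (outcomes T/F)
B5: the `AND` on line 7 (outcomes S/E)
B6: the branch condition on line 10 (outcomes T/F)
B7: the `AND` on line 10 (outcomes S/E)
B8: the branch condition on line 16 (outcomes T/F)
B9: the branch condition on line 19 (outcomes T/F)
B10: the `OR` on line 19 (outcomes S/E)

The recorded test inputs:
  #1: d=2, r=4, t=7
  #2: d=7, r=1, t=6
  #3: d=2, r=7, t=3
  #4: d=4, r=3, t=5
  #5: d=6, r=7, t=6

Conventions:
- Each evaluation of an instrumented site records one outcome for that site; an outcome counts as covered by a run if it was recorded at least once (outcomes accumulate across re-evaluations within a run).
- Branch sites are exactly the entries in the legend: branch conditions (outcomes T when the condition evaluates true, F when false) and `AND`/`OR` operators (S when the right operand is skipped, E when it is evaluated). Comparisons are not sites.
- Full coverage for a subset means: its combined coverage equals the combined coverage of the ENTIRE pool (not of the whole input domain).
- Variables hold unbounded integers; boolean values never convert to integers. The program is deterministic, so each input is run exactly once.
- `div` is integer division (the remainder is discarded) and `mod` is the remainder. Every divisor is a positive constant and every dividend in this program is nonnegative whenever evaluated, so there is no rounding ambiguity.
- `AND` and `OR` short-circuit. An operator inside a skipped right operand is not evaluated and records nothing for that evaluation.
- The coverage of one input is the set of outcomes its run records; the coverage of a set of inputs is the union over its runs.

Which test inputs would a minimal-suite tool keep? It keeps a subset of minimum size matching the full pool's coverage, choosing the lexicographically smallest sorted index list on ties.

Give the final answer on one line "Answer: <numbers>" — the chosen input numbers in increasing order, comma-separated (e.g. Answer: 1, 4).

input #1, d=2, r=4, t=7: outcomes B1=T, B2=S, B3=F, B8=F, B9=T, B10=S
input #2, d=7, r=1, t=6: outcomes B1=T, B2=E, B3=F, B8=T
input #3, d=2, r=7, t=3: outcomes B1=T, B2=S, B3=T, B8=T
input #4, d=4, r=3, t=5: outcomes B1=T, B2=S, B3=T, B8=T
input #5, d=6, r=7, t=6: outcomes B1=T, B2=E, B3=F, B8=T
union over all inputs: B1=T, B2=S, B2=E, B3=T, B3=F, B8=T, B8=F, B9=T, B10=S (9 outcomes)
checked all size-1 subsets: none covers 9 outcomes (max 6/9)
checked all size-2 subsets: none covers 9 outcomes (max 8/9)
inputs {1, 2, 3} (size 3) cover everything; no size-3 subset with a lexicographically smaller index list covers all 9

Answer: 1, 2, 3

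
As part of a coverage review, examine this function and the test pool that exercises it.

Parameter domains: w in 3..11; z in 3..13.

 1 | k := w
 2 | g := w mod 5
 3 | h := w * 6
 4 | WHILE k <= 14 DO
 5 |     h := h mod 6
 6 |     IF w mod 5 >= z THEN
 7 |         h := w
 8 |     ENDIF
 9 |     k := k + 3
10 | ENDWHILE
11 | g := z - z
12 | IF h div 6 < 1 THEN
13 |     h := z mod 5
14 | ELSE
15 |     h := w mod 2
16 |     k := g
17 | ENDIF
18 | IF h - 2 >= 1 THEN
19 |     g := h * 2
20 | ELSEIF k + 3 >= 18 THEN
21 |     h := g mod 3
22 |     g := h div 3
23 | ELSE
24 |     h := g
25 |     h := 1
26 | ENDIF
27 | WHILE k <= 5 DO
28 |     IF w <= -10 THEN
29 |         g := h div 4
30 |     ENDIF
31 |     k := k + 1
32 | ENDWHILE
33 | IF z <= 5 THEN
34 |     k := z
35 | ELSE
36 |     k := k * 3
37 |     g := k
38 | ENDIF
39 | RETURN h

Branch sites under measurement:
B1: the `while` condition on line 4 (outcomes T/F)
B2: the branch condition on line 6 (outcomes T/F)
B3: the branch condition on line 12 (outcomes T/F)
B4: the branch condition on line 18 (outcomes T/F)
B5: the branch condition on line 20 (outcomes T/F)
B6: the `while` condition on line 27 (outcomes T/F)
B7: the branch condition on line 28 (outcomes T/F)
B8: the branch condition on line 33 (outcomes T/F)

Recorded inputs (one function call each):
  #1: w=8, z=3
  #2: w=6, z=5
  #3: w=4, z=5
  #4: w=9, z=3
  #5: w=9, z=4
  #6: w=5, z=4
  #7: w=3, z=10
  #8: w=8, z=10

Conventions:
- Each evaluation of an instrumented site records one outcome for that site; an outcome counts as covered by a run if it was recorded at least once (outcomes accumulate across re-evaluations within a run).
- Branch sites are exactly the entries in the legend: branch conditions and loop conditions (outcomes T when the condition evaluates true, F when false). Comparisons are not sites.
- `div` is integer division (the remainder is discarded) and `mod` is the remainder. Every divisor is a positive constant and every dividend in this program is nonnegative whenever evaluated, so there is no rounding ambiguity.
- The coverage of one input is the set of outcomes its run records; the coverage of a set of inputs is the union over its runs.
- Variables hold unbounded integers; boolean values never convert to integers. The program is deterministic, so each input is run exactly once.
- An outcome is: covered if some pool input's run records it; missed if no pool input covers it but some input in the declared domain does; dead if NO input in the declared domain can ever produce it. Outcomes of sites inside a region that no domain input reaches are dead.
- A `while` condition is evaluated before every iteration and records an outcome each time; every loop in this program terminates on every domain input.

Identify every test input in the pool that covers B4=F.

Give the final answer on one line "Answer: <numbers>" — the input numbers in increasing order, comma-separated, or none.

input #1 (w=8, z=3): hits B4=F
input #2 (w=6, z=5): hits B4=F
input #3 (w=4, z=5): hits B4=F
input #4 (w=9, z=3): hits B4=F
input #5 (w=9, z=4): hits B4=F
input #6 (w=5, z=4): never hits B4=F
input #7 (w=3, z=10): hits B4=F
input #8 (w=8, z=10): hits B4=F

Answer: 1, 2, 3, 4, 5, 7, 8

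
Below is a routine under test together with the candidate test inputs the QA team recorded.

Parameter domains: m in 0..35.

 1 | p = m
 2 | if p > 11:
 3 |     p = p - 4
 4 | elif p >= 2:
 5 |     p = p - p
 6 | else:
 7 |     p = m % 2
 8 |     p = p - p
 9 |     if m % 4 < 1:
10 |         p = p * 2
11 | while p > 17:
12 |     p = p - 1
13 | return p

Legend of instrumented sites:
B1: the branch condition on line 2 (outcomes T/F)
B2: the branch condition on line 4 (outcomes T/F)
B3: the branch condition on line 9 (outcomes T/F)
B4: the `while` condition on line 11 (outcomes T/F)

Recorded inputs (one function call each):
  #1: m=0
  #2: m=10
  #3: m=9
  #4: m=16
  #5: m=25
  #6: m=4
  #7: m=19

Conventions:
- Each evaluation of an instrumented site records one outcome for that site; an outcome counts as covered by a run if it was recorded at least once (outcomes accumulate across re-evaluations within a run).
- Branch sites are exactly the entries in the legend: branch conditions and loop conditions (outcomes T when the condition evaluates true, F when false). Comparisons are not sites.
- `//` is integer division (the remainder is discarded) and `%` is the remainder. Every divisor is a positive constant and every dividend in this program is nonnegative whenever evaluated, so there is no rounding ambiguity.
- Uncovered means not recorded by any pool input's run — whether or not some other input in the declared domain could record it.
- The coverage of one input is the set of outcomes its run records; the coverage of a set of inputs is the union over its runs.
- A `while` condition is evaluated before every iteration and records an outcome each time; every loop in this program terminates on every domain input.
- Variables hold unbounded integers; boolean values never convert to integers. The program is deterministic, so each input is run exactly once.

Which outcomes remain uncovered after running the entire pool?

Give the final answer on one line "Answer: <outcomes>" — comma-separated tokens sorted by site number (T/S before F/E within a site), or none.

input #1, m=0: events B1->F, B2->F, B3->T, B4->F; outcomes B1=F, B2=F, B3=T, B4=F
input #2, m=10: events B1->F, B2->T, B4->F; outcomes B1=F, B2=T, B4=F
input #3, m=9: events B1->F, B2->T, B4->F; outcomes B1=F, B2=T, B4=F
input #4, m=16: events B1->T, B4->F; outcomes B1=T, B4=F
input #5, m=25: events B1->T, B4->T, B4->T, B4->T, B4->T, B4->F; outcomes B1=T, B4=T, B4=F
input #6, m=4: events B1->F, B2->T, B4->F; outcomes B1=F, B2=T, B4=F
input #7, m=19: events B1->T, B4->F; outcomes B1=T, B4=F
union over the pool: B1=T, B1=F, B2=T, B2=F, B3=T, B4=T, B4=F
uncovered (1 of 8): B3=F

Answer: B3=F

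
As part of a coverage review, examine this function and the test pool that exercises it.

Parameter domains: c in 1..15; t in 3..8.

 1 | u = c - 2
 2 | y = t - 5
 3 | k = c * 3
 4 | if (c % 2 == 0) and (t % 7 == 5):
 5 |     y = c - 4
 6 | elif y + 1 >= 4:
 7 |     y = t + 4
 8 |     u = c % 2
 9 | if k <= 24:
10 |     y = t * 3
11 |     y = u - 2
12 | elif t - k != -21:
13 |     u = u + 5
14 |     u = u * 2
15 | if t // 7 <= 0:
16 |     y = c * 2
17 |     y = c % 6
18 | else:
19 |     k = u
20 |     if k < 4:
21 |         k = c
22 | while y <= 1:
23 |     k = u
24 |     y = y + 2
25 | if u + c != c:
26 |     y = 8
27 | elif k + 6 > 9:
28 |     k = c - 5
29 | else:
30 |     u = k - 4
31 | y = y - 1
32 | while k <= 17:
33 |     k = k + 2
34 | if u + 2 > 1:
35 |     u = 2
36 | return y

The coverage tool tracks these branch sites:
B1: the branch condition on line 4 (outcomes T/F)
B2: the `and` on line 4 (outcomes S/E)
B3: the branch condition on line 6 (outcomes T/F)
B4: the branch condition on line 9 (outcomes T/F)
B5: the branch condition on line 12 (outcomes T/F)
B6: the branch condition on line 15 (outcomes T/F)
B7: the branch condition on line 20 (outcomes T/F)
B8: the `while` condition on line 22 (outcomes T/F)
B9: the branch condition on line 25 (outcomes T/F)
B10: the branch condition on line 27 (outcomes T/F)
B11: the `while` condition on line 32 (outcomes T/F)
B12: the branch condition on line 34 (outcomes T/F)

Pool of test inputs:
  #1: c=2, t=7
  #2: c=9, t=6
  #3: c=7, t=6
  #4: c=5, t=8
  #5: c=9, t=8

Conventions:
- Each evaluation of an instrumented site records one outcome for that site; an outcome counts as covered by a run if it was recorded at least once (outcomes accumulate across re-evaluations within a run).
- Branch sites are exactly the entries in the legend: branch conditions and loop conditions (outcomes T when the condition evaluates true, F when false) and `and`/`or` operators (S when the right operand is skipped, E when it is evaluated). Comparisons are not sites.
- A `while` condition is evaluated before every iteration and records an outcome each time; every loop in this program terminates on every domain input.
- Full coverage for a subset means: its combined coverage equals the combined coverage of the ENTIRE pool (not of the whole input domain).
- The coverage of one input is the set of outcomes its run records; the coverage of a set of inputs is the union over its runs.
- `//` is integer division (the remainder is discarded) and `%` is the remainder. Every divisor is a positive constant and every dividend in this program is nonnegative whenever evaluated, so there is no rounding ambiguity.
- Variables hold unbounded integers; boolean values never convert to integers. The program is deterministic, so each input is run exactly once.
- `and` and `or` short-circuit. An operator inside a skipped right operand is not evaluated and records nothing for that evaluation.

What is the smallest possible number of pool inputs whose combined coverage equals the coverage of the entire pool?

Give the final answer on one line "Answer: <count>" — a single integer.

test 1 (c=2, t=7) fires B2->E, B1->F, B3->F, B4->T, B6->F, B7->T, B8->T, B8->T, B8->F, B9->F, B10->F, B11->T, B11->T, B11->T, ...; hits B1=F, B2=E, B3=F, B4=T, B6=F, B7=T, B8=T, B8=F, B9=F, B10=F, B11=T, B11=F, B12=F
test 2 (c=9, t=6) fires B2->S, B1->F, B3->F, B4->F, B5->F, B6->T, B8->F, B9->T, B11->F, B12->T; hits B1=F, B2=S, B3=F, B4=F, B5=F, B6=T, B8=F, B9=T, B11=F, B12=T
test 3 (c=7, t=6) fires B2->S, B1->F, B3->F, B4->T, B6->T, B8->T, B8->F, B9->T, B11->T, B11->T, B11->T, B11->T, B11->T, B11->T, ...; hits B1=F, B2=S, B3=F, B4=T, B6=T, B8=T, B8=F, B9=T, B11=T, B11=F, B12=T
test 4 (c=5, t=8) fires B2->S, B1->F, B3->T, B4->T, B6->F, B7->T, B8->T, B8->T, B8->F, B9->T, B11->T, B11->T, B11->T, B11->T, ...; hits B1=F, B2=S, B3=T, B4=T, B6=F, B7=T, B8=T, B8=F, B9=T, B11=T, B11=F, B12=T
test 5 (c=9, t=8) fires B2->S, B1->F, B3->T, B4->F, B5->T, B6->F, B7->F, B8->F, B9->T, B11->T, B11->T, B11->T, B11->F, B12->T; hits B1=F, B2=S, B3=T, B4=F, B5=T, B6=F, B7=F, B8=F, B9=T, B11=T, B11=F, B12=T
the full pool covers 22 outcomes: B1=F, B2=S, B2=E, B3=T, B3=F, B4=T, B4=F, B5=T, B5=F, B6=T, B6=F, B7=T, B7=F, B8=T, B8=F, B9=T, B9=F, B10=F, B11=T, B11=F, B12=T, B12=F
size 1 is not enough: best union over all size-1 subsets is 13/22
size 2 is not enough: best union over all size-2 subsets is 20/22
the canonical winner is {1, 2, 5}: size 3, full 22-outcome coverage, earliest index list among size-3 covers

Answer: 3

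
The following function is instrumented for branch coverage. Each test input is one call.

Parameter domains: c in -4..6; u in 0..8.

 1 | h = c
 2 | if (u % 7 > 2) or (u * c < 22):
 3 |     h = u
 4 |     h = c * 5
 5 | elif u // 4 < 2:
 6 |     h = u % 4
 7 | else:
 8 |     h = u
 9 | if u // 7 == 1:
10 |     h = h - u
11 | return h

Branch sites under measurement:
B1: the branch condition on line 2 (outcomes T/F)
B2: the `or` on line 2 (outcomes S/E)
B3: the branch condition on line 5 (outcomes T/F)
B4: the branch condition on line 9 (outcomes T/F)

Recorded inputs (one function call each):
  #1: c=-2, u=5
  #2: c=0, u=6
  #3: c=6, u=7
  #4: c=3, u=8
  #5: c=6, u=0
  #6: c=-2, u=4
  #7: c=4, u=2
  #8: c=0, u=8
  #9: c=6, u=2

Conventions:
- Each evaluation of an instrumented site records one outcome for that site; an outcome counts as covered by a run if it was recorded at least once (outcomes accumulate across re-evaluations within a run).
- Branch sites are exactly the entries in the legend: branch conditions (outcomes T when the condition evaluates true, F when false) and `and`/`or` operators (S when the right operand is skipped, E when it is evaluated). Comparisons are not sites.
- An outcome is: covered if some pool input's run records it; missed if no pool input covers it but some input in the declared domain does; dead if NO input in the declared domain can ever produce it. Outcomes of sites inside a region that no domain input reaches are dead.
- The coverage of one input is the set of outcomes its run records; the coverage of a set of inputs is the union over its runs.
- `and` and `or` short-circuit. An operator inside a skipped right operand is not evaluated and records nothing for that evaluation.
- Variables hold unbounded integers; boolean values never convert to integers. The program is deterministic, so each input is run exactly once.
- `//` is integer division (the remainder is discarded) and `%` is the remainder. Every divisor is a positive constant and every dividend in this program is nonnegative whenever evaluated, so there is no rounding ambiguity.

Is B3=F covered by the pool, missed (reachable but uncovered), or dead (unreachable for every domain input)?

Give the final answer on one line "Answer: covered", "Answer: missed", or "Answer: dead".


B3=F is recorded by pool input(s) 4 -> covered
Answer: covered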